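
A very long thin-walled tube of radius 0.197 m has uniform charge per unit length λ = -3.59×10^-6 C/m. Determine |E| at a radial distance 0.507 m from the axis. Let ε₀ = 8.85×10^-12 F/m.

Take a coaxial cylindrical Gaussian surface of radius r = 0.507 m and length L (r > 0.197 m).
The full line charge is enclosed: λ_enc = -3.59e-6 C/m.
Since E is radial and uniform over the curved surface, Φ = E·2πrL = Q_enc/ε₀ = λ_enc L/ε₀.
E = |λ_enc|/(2πε₀r) = (3.59e-6)/(2π·8.85×10^-12·0.507) = 1.27×10^5 N/C.

E = 1.27×10^5 N/C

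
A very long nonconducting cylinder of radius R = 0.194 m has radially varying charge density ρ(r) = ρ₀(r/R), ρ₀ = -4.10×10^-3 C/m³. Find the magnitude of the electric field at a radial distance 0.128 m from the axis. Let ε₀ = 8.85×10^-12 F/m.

E ≈ 1.30×10^7 V/m

Choose a coaxial cylinder of radius r = 0.128 m (arbitrary length L) as the Gaussian surface (r < R).
Integrating ρ over the cross-section to radius r: λ_enc = (2πρ₀/R) ∫₀^r r'^2 dr' = 2πρ₀ r^3/(3·R) = -9.283e-5 C/m.
Applying ∮E·dA = Q_enc/ε₀ with the end caps contributing no flux:
E = |λ_enc|/(2πε₀r) = (9.283×10^-5)/(2π·8.85×10^-12·0.128) = 1.30e7 N/C.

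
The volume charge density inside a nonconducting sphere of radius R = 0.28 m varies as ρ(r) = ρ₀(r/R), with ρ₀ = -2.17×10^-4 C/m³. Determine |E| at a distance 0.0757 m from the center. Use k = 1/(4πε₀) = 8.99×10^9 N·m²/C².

E = 1.25e5 N/C

Symmetry ⇒ E = E(r) r̂. Gaussian sphere of radius r = 0.0757 m (r < R).
Integrate the density: Q_enc = 4π ∫₀^r ρ₀(r'/R)^1 r'² dr' = 4πρ₀ r^4/(4·R) = -7.995e-8 C.
Since E is radial and uniform over the Gaussian sphere, Φ = E·4πr² = Q_enc/ε₀.
E = k|Q_enc|/r² = (8.99×10^9)(7.995×10^-8)/(0.0757)² = 1.25×10^5 N/C.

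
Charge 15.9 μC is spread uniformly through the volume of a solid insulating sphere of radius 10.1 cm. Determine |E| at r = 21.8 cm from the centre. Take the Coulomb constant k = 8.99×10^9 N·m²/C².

E = 3.01e6 N/C

By spherical symmetry E is radial; choose a Gaussian sphere of radius r = 21.8 cm (r > R, so the entire charge is enclosed).
Q_enc = 15.9 μC = 1.59e-5 C.
Since E is radial and uniform over the Gaussian sphere, Φ = E·4πr² = Q_enc/ε₀.
E = k|Q_enc|/r² = (8.99×10^9)(1.59×10^-5)/(0.218)² = 3.01e6 N/C.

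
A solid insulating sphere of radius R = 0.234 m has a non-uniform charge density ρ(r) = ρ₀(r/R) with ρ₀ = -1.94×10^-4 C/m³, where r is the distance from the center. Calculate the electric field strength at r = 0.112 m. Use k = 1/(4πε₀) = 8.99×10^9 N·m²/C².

By spherical symmetry E is radial; choose a Gaussian sphere of radius r = 0.112 m (r < R).
Integrate the density: Q_enc = 4π ∫₀^r ρ₀(r'/R)^1 r'² dr' = 4πρ₀ r^4/(4·R) = -4.098×10^-7 C.
Gauss's law: E·4πr² = Q_enc/ε₀.
E = k|Q_enc|/r² = (8.99×10^9)(4.098×10^-7)/(0.112)² = 2.94×10^5 N/C.

2.94×10^5 N/C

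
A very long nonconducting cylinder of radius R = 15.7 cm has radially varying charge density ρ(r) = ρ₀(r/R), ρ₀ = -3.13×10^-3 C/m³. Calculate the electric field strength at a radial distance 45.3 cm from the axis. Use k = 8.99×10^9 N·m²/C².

Take a coaxial cylindrical Gaussian surface of radius r = 45.3 cm and length L (r > R, full charge per length enclosed).
λ_enc = 2π ∫₀^R ρ₀(r'/R)^1 r' dr' = 2πρ₀R²/3 = -1.616×10^-4 C/m.
Applying ∮E·dA = Q_enc/ε₀ with the end caps contributing no flux:
E = 2k|λ_enc|/r = 2(8.99×10^9)(1.616×10^-4)/(0.453) = 6.41e6 N/C.

E = 6.41×10^6 N/C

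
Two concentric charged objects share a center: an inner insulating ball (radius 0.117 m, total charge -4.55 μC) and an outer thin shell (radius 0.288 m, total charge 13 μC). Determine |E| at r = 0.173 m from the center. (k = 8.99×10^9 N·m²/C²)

Symmetry ⇒ E = E(r) r̂. Gaussian sphere of radius r = 0.173 m (between the bodies, 0.117 m < r < 0.288 m).
Only the inner charge is enclosed; the outer shell contributes nothing inside itself. Q_enc = -4.55 μC = -4.55e-6 C.
Applying ∮E·dA = Q_enc/ε₀ with Φ = E(4πr²):
E = k|Q_enc|/r² = (8.99×10^9)(4.55e-6)/(0.173)² = 1.37e6 N/C.

|E| ≈ 1.37×10^6 N/C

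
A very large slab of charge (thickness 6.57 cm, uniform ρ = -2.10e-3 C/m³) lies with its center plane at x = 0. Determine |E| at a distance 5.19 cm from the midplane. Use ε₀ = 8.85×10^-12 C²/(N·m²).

The point |x| = 5.19 cm lies outside the slab (half-thickness 0.03285 m). A symmetric pillbox spanning the full slab encloses Q_enc = ρ·d·A.
Flux = 2EA ⇒ E = |ρ|d/(2ε₀), independent of distance outside.
E = (2.10×10^-3)(0.0657)/(2·8.85×10^-12) = 7.79×10^6 N/C.

|E| = 7.79×10^6 V/m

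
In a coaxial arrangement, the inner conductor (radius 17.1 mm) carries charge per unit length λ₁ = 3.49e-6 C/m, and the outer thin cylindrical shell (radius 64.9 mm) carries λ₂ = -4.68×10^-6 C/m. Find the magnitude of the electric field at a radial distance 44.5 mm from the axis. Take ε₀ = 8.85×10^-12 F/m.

Take a coaxial cylindrical Gaussian surface of radius r = 44.5 mm and length L (between the conductors, 17.1 mm < r < 64.9 mm).
The shell at 64.9 mm lies outside the Gaussian surface, so λ_enc = λ₁ = 3.49×10^-6 C/m.
By Gauss's law (flux through the curved wall only), E·2πrL = λ_enc L/ε₀.
E = |λ_enc|/(2πε₀r) = (3.49×10^-6)/(2π·8.85×10^-12·0.0445) = 1.41×10^6 N/C.

E = 1.41×10^6 V/m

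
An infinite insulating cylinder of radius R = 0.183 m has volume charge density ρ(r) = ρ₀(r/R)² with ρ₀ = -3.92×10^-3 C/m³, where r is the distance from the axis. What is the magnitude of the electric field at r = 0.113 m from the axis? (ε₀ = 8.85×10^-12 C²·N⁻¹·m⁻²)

Choose a coaxial cylinder of radius r = 0.113 m (arbitrary length L) as the Gaussian surface (r < R).
Integrating ρ over the cross-section to radius r: λ_enc = (2πρ₀/R²) ∫₀^r r'^3 dr' = 2πρ₀ r^4/(4·R²) = -2.998e-5 C/m.
Applying ∮E·dA = Q_enc/ε₀ with the end caps contributing no flux:
E = |λ_enc|/(2πε₀r) = (2.998e-5)/(2π·8.85×10^-12·0.113) = 4.77×10^6 N/C.

E ≈ 4.77×10^6 N/C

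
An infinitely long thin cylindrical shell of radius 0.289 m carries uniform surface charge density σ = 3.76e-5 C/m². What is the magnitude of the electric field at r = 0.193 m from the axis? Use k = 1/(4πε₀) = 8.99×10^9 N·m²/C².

Coaxial Gaussian cylinder, radius r = 0.193 m, length L (r < 0.289 m, inside the shell).
No charge is enclosed, so Gauss's law gives E·2πrL = 0 ⇒ E = 0.

E = 0 (no enclosed charge)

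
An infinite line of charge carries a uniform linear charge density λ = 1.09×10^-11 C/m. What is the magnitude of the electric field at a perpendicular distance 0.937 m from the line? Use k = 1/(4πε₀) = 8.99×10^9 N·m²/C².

Take a coaxial cylindrical Gaussian surface of radius r = 0.937 m and length L.
Q_enc = λL, so λ_enc = 1.09×10^-11 C/m.
Since E is radial and uniform over the curved surface, Φ = E·2πrL = Q_enc/ε₀ = λ_enc L/ε₀.
E = 2k|λ_enc|/r = 2(8.99×10^9)(1.09×10^-11)/(0.937) = 0.209 N/C.

E = 0.209 N/C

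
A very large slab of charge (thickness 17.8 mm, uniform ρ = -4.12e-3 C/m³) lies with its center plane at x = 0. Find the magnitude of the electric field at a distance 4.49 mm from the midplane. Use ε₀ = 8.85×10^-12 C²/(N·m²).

|E| ≈ 2.09e6 V/m

By symmetry E is perpendicular to the slab. A Gaussian pillbox from −4.49 mm to +4.49 mm (face area A) lies entirely within the slab.
Q_enc = ρ·(2x)·A and flux = 2EA, so 2EA = 2ρxA/ε₀ ⇒ E = |ρ|x/ε₀.
E = (4.12e-3)(0.00449)/(8.85×10^-12) = 2.09e6 N/C.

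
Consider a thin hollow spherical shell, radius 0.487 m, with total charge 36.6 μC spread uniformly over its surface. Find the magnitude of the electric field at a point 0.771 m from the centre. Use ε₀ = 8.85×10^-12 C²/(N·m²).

E = 5.54e5 N/C

Use a concentric Gaussian sphere at r = 0.771 m (r > 0.487 m).
The entire shell is enclosed: Q_enc = 3.66×10^-5 C.
Applying ∮E·dA = Q_enc/ε₀ with Φ = E(4πr²):
E = |Q_enc|/(4πε₀r²) = (3.66×10^-5)/(4π·8.85×10^-12·(0.771)²) = 5.54×10^5 N/C.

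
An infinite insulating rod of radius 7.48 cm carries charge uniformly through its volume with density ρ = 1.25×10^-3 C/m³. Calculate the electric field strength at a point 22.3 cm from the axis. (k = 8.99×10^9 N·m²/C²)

|E| ≈ 1.77×10^6 V/m

By cylindrical symmetry E is radial; use a coaxial Gaussian cylinder of radius 22.3 cm and length L (r > 7.48 cm, full cross-section enclosed).
λ_enc = ρ·πR² = (1.25×10^-3)π(0.0748)² = 2.197×10^-5 C/m.
Since E is radial and uniform over the curved surface, Φ = E·2πrL = Q_enc/ε₀ = λ_enc L/ε₀.
E = 2k|λ_enc|/r = 2(8.99×10^9)(2.197×10^-5)/(0.223) = 1.77×10^6 N/C.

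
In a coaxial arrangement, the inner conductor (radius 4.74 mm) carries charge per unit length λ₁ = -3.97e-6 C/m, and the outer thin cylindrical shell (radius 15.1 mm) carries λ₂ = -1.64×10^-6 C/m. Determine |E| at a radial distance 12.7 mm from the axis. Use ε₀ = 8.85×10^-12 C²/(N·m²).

|E| = 5.62e6 V/m

Coaxial Gaussian cylinder, radius r = 12.7 mm, length L (between the conductors, 4.74 mm < r < 15.1 mm).
Only the inner wire is enclosed; the outer shell contributes nothing inside itself. λ_enc = λ₁ = -3.97e-6 C/m.
Gauss's law: E·2πrL = λ_enc L/ε₀.
E = |λ_enc|/(2πε₀r) = (3.97×10^-6)/(2π·8.85×10^-12·0.0127) = 5.62×10^6 N/C.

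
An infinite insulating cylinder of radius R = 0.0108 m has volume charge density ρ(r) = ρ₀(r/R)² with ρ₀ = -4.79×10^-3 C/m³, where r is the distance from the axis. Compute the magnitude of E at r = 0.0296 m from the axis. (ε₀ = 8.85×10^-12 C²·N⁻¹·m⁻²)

|E| ≈ 5.33×10^5 N/C

Take a coaxial cylindrical Gaussian surface of radius r = 0.0296 m and length L (r > R, full charge per length enclosed).
λ_enc = 2π ∫₀^R ρ₀(r'/R)^2 r' dr' = 2πρ₀R²/4 = -8.776×10^-7 C/m.
By Gauss's law (flux through the curved wall only), E·2πrL = λ_enc L/ε₀.
E = |λ_enc|/(2πε₀r) = (8.776e-7)/(2π·8.85×10^-12·0.0296) = 5.33×10^5 N/C.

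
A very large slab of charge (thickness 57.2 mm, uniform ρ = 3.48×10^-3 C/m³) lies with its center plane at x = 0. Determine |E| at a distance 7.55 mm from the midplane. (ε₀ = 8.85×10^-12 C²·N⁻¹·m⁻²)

By symmetry E is perpendicular to the slab. A Gaussian pillbox from −7.55 mm to +7.55 mm (face area A) lies entirely within the slab.
Q_enc = ρ·(2x)·A and flux = 2EA, so 2EA = 2ρxA/ε₀ ⇒ E = |ρ|x/ε₀.
E = (3.48×10^-3)(0.00755)/(8.85×10^-12) = 2.97e6 N/C.

|E| ≈ 2.97×10^6 N/C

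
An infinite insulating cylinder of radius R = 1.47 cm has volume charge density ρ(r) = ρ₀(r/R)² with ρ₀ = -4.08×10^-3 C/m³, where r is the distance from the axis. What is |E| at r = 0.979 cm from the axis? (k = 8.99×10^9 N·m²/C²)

By cylindrical symmetry E is radial; use a coaxial Gaussian cylinder of radius 0.979 cm and length L (r < R).
λ_enc = ∫₀^r ρ(r')·2πr' dr' = (2πρ₀/R²)·r^4/4 = -2.724e-7 C/m.
Since E is radial and uniform over the curved surface, Φ = E·2πrL = Q_enc/ε₀ = λ_enc L/ε₀.
E = 2k|λ_enc|/r = 2(8.99×10^9)(2.724e-7)/(0.00979) = 5.00×10^5 N/C.

5.00×10^5 V/m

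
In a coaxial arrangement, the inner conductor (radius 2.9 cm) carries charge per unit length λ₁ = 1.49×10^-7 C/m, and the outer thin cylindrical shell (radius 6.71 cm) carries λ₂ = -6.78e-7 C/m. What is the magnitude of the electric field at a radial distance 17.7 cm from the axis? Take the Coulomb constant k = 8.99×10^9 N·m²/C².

5.37×10^4 V/m

By cylindrical symmetry E is radial; use a coaxial Gaussian cylinder of radius 17.7 cm and length L (r > 6.71 cm, enclosing both).
λ_enc = λ₁ + λ₂ = (1.49e-7) + (-6.78×10^-7) = -5.29×10^-7 C/m.
Applying ∮E·dA = Q_enc/ε₀ with the end caps contributing no flux:
E = 2k|λ_enc|/r = 2(8.99×10^9)(5.29×10^-7)/(0.177) = 5.37×10^4 N/C.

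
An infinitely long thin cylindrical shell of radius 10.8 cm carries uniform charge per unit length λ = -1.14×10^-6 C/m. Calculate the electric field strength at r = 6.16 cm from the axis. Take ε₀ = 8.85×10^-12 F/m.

|E| = 0 V/m

By cylindrical symmetry E is radial; use a coaxial Gaussian cylinder of radius 6.16 cm and length L (r < 10.8 cm, inside the shell).
No charge is enclosed, so Gauss's law gives E·2πrL = 0 ⇒ E = 0.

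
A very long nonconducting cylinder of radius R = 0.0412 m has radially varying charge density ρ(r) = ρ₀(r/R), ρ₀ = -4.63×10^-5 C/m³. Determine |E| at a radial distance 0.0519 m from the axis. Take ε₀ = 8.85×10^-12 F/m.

Take a coaxial cylindrical Gaussian surface of radius r = 0.0519 m and length L (r > R, full charge per length enclosed).
λ_enc = 2π ∫₀^R ρ₀(r'/R)^1 r' dr' = 2πρ₀R²/3 = -1.646×10^-7 C/m.
Since E is radial and uniform over the curved surface, Φ = E·2πrL = Q_enc/ε₀ = λ_enc L/ε₀.
E = |λ_enc|/(2πε₀r) = (1.646×10^-7)/(2π·8.85×10^-12·0.0519) = 5.70e4 N/C.

5.70×10^4 N/C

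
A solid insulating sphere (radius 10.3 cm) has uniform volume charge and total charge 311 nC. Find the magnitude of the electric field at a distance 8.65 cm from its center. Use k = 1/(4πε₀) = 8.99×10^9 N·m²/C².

Symmetry ⇒ E = E(r) r̂. Gaussian sphere of radius r = 8.65 cm (r < R).
Only the charge within r is enclosed: Q_enc = Q·(r/R)³ = (311 nC)·(8.65 cm/10.3 cm)³ = 1.842×10^-7 C.
Gauss's law: E·4πr² = Q_enc/ε₀.
E = k|Q_enc|/r² = (8.99×10^9)(1.842e-7)/(0.0865)² = 2.21×10^5 N/C.

E = 2.21×10^5 V/m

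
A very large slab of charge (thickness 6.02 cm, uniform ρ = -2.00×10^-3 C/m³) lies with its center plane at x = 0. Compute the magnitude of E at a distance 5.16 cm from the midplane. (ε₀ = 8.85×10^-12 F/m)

The point |x| = 5.16 cm lies outside the slab (half-thickness 0.0301 m). A symmetric pillbox spanning the full slab encloses Q_enc = ρ·d·A.
Flux = 2EA ⇒ E = |ρ|d/(2ε₀), independent of distance outside.
E = (2.00×10^-3)(0.0602)/(2·8.85×10^-12) = 6.80×10^6 N/C.

E ≈ 6.80×10^6 N/C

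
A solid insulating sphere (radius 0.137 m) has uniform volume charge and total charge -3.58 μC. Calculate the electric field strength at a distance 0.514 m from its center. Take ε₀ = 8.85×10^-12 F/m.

E ≈ 1.22×10^5 N/C

By spherical symmetry E is radial; choose a Gaussian sphere of radius r = 0.514 m (r > R, so the entire charge is enclosed).
Q_enc = -3.58 μC = -3.58e-6 C.
By Gauss's law, ∮E·dA = E·4πr² = Q_enc/ε₀.
E = |Q_enc|/(4πε₀r²) = (3.58×10^-6)/(4π·8.85×10^-12·(0.514)²) = 1.22e5 N/C.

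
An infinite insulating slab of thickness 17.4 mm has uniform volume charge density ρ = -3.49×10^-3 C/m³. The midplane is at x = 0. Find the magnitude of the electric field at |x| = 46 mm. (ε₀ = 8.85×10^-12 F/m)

E = 3.43e6 V/m

The point |x| = 46 mm lies outside the slab (half-thickness 0.0087 m). A symmetric pillbox spanning the full slab encloses Q_enc = ρ·d·A.
Flux = 2EA ⇒ E = |ρ|d/(2ε₀), independent of distance outside.
E = (3.49×10^-3)(0.0174)/(2·8.85×10^-12) = 3.43×10^6 N/C.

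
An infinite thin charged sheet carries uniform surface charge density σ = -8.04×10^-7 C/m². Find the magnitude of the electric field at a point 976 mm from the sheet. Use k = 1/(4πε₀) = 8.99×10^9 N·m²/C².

4.54×10^4 N/C

The symmetry is planar: E is normal to the sheet and the same magnitude on both sides. Take a pillbox straddling the sheet with end-cap area A.
Only the two end caps contribute flux: Φ = 2EA. With Q_enc = σA, Gauss's law gives E = |σ|/(2ε₀).
E = 2πk|σ| = 2π(8.99×10^9)(8.04×10^-7) = 4.54×10^4 N/C.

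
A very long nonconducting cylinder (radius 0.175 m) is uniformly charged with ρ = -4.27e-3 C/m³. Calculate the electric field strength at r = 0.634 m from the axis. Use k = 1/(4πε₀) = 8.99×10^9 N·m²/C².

Take a coaxial cylindrical Gaussian surface of radius r = 0.634 m and length L (r > 0.175 m, full cross-section enclosed).
λ_enc = ρ·πR² = (-4.27×10^-3)π(0.175)² = -4.108×10^-4 C/m.
Since E is radial and uniform over the curved surface, Φ = E·2πrL = Q_enc/ε₀ = λ_enc L/ε₀.
E = 2k|λ_enc|/r = 2(8.99×10^9)(4.108×10^-4)/(0.634) = 1.17e7 N/C.

1.17×10^7 N/C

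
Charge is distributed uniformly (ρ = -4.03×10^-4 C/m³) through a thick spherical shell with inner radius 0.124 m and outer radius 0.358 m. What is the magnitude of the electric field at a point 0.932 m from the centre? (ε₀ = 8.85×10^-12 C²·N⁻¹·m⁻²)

E = 7.68e5 V/m

Symmetry ⇒ E = E(r) r̂. Gaussian sphere of radius r = 0.932 m (r > 0.358 m, enclosing the whole shell).
Q_enc = ρ·(4π/3)(b³ − a³) = (-4.03e-4)·(4π/3)·((0.358)³ − (0.124)³) = -7.424×10^-5 C.
Applying ∮E·dA = Q_enc/ε₀ with Φ = E(4πr²):
E = |Q_enc|/(4πε₀r²) = (7.424×10^-5)/(4π·8.85×10^-12·(0.932)²) = 7.68×10^5 N/C.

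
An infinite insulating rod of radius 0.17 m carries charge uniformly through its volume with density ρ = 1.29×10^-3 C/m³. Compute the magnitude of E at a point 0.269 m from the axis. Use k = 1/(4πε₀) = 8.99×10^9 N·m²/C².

By cylindrical symmetry E is radial; use a coaxial Gaussian cylinder of radius 0.269 m and length L (r > 0.17 m, full cross-section enclosed).
λ_enc = ρ·πR² = (1.29e-3)π(0.17)² = 1.171e-4 C/m.
By Gauss's law (flux through the curved wall only), E·2πrL = λ_enc L/ε₀.
E = 2k|λ_enc|/r = 2(8.99×10^9)(1.171e-4)/(0.269) = 7.83×10^6 N/C.

E = 7.83×10^6 N/C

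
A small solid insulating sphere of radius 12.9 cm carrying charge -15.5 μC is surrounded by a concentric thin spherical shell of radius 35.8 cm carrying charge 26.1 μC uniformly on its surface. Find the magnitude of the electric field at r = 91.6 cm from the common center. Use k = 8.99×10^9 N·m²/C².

|E| ≈ 1.14×10^5 V/m

Use a concentric Gaussian sphere at r = 91.6 cm (r > 35.8 cm, enclosing both).
Q_enc = (-15.5 μC) + (26.1 μC) = 1.06e-5 C.
By Gauss's law, ∮E·dA = E·4πr² = Q_enc/ε₀.
E = k|Q_enc|/r² = (8.99×10^9)(1.06e-5)/(0.916)² = 1.14×10^5 N/C.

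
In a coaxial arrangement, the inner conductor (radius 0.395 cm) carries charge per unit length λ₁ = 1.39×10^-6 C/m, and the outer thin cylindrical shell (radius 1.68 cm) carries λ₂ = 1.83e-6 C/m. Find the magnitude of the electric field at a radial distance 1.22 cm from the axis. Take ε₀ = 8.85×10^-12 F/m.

2.05×10^6 V/m

By cylindrical symmetry E is radial; use a coaxial Gaussian cylinder of radius 1.22 cm and length L (between the conductors, 0.395 cm < r < 1.68 cm).
Only the inner wire is enclosed; the outer shell contributes nothing inside itself. λ_enc = λ₁ = 1.39×10^-6 C/m.
Gauss's law: E·2πrL = λ_enc L/ε₀.
E = |λ_enc|/(2πε₀r) = (1.39e-6)/(2π·8.85×10^-12·0.0122) = 2.05×10^6 N/C.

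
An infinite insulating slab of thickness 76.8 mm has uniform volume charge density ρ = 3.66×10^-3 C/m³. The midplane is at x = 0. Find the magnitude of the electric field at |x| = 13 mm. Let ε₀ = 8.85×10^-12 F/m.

By symmetry E is perpendicular to the slab. A Gaussian pillbox from −13 mm to +13 mm (face area A) lies entirely within the slab.
Q_enc = ρ·(2x)·A and flux = 2EA, so 2EA = 2ρxA/ε₀ ⇒ E = |ρ|x/ε₀.
E = (3.66×10^-3)(0.013)/(8.85×10^-12) = 5.38×10^6 N/C.

E ≈ 5.38e6 V/m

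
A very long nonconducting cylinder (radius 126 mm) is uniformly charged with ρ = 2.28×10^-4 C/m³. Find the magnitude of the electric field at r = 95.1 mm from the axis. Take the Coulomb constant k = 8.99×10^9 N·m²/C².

Coaxial Gaussian cylinder, radius r = 95.1 mm, length L (r < R).
Enclosed charge per unit length: λ_enc = ρ·πr² = (2.28×10^-4)π(0.0951)² = 6.478×10^-6 C/m.
By Gauss's law (flux through the curved wall only), E·2πrL = λ_enc L/ε₀.
E = 2k|λ_enc|/r = 2(8.99×10^9)(6.478×10^-6)/(0.0951) = 1.22×10^6 N/C.

1.22×10^6 V/m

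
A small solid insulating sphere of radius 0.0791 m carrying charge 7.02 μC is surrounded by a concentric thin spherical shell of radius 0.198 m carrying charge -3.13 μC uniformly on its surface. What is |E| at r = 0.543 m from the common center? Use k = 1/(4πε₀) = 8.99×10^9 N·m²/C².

Use a concentric Gaussian sphere at r = 0.543 m (r > 0.198 m, enclosing both).
Q_enc = (7.02 μC) + (-3.13 μC) = 3.89×10^-6 C.
Applying ∮E·dA = Q_enc/ε₀ with Φ = E(4πr²):
E = k|Q_enc|/r² = (8.99×10^9)(3.89×10^-6)/(0.543)² = 1.19e5 N/C.

|E| ≈ 1.19×10^5 V/m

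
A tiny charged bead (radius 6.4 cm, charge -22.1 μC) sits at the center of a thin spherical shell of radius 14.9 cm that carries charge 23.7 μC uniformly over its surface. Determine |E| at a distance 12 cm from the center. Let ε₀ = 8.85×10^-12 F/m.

Symmetry ⇒ E = E(r) r̂. Gaussian sphere of radius r = 12 cm (between the bodies, 6.4 cm < r < 14.9 cm).
The shell at 14.9 cm lies outside the Gaussian surface, so Q_enc = -22.1 μC = -2.21×10^-5 C.
Since E is radial and uniform over the Gaussian sphere, Φ = E·4πr² = Q_enc/ε₀.
E = |Q_enc|/(4πε₀r²) = (2.21e-5)/(4π·8.85×10^-12·(0.12)²) = 1.38e7 N/C.

E ≈ 1.38e7 N/C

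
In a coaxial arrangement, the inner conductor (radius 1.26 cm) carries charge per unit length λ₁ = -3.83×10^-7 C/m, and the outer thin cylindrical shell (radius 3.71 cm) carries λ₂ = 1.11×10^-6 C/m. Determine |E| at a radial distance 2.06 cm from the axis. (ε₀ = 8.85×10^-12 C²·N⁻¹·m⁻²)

Coaxial Gaussian cylinder, radius r = 2.06 cm, length L (between the conductors, 1.26 cm < r < 3.71 cm).
Only the inner wire is enclosed; the outer shell contributes nothing inside itself. λ_enc = λ₁ = -3.83×10^-7 C/m.
Gauss's law: E·2πrL = λ_enc L/ε₀.
E = |λ_enc|/(2πε₀r) = (3.83×10^-7)/(2π·8.85×10^-12·0.0206) = 3.34×10^5 N/C.

|E| ≈ 3.34e5 N/C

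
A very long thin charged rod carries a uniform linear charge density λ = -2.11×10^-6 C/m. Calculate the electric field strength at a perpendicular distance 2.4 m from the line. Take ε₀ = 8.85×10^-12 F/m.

1.58×10^4 N/C

By cylindrical symmetry E is radial; use a coaxial Gaussian cylinder of radius 2.4 m and length L.
Q_enc = λL, so λ_enc = -2.11e-6 C/m.
By Gauss's law (flux through the curved wall only), E·2πrL = λ_enc L/ε₀.
E = |λ_enc|/(2πε₀r) = (2.11e-6)/(2π·8.85×10^-12·2.4) = 1.58e4 N/C.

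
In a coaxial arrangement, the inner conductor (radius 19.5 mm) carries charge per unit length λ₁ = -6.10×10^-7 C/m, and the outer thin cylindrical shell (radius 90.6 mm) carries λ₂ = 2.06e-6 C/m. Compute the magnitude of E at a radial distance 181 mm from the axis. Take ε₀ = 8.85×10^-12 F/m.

|E| ≈ 1.44×10^5 N/C

Coaxial Gaussian cylinder, radius r = 181 mm, length L (r > 90.6 mm, enclosing both).
λ_enc = λ₁ + λ₂ = (-6.10×10^-7) + (2.06×10^-6) = 1.45e-6 C/m.
Gauss's law: E·2πrL = λ_enc L/ε₀.
E = |λ_enc|/(2πε₀r) = (1.45×10^-6)/(2π·8.85×10^-12·0.181) = 1.44×10^5 N/C.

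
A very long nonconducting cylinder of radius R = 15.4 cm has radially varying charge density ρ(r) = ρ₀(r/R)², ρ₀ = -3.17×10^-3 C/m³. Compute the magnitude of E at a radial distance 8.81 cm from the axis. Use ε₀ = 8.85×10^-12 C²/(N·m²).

By cylindrical symmetry E is radial; use a coaxial Gaussian cylinder of radius 8.81 cm and length L (r < R).
Integrating ρ over the cross-section to radius r: λ_enc = (2πρ₀/R²) ∫₀^r r'^3 dr' = 2πρ₀ r^4/(4·R²) = -1.265×10^-5 C/m.
Since E is radial and uniform over the curved surface, Φ = E·2πrL = Q_enc/ε₀ = λ_enc L/ε₀.
E = |λ_enc|/(2πε₀r) = (1.265×10^-5)/(2π·8.85×10^-12·0.0881) = 2.58e6 N/C.

E = 2.58×10^6 N/C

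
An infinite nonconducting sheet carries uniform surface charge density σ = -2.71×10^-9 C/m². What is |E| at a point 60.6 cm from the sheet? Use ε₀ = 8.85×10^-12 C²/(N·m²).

E ≈ 153 V/m

Choose a cylindrical pillbox piercing the sheet, end faces (area A) parallel to it.
Flux Φ = 2EA and Q_enc = σA, so 2EA = σA/ε₀ ⇒ E = |σ|/(2ε₀), independent of distance.
E = |σ|/(2ε₀) = (2.71×10^-9)/(2·8.85×10^-12) = 153 N/C.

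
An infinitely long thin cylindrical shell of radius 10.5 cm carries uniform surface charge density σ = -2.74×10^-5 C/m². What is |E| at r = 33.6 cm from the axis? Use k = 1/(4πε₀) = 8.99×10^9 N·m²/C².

|E| = 9.67e5 V/m

By cylindrical symmetry E is radial; use a coaxial Gaussian cylinder of radius 33.6 cm and length L (r > 10.5 cm).
The whole shell is enclosed: λ_enc = σ·2πR = (-2.74×10^-5)·2π·(0.105) = -1.808e-5 C/m.
Applying ∮E·dA = Q_enc/ε₀ with the end caps contributing no flux:
E = 2k|λ_enc|/r = 2(8.99×10^9)(1.808e-5)/(0.336) = 9.67×10^5 N/C.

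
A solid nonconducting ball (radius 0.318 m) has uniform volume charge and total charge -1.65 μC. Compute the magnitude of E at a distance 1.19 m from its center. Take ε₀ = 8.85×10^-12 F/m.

1.05e4 N/C

By spherical symmetry E is radial; choose a Gaussian sphere of radius r = 1.19 m (r > R, so the entire charge is enclosed).
Q_enc = -1.65 μC = -1.65×10^-6 C.
Since E is radial and uniform over the Gaussian sphere, Φ = E·4πr² = Q_enc/ε₀.
E = |Q_enc|/(4πε₀r²) = (1.65×10^-6)/(4π·8.85×10^-12·(1.19)²) = 1.05×10^4 N/C.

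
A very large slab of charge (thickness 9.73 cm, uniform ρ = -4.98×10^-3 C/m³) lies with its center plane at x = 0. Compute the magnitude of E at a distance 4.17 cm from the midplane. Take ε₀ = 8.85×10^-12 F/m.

E = 2.35e7 V/m

By symmetry E is perpendicular to the slab. A Gaussian pillbox from −4.17 cm to +4.17 cm (face area A) lies entirely within the slab.
Q_enc = ρ·(2x)·A and flux = 2EA, so 2EA = 2ρxA/ε₀ ⇒ E = |ρ|x/ε₀.
E = (4.98×10^-3)(0.0417)/(8.85×10^-12) = 2.35×10^7 N/C.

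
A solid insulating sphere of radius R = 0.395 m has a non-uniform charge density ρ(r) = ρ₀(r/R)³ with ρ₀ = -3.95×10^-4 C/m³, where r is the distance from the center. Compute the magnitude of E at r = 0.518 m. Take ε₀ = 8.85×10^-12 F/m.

E ≈ 1.71e6 V/m

Symmetry ⇒ E = E(r) r̂. Gaussian sphere of radius r = 0.518 m (r > R, all charge enclosed).
Q_enc = 4π ∫₀^R ρ₀(r'/R)^3 r'² dr' = 4πρ₀R³/6 = -5.099e-5 C.
Applying ∮E·dA = Q_enc/ε₀ with Φ = E(4πr²):
E = |Q_enc|/(4πε₀r²) = (5.099×10^-5)/(4π·8.85×10^-12·(0.518)²) = 1.71e6 N/C.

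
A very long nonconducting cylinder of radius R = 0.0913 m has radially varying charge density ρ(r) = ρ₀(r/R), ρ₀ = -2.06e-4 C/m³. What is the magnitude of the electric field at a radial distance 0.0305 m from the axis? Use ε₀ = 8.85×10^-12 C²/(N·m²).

By cylindrical symmetry E is radial; use a coaxial Gaussian cylinder of radius 0.0305 m and length L (r < R).
λ_enc = ∫₀^r ρ(r')·2πr' dr' = (2πρ₀/R)·r^3/3 = -1.341×10^-7 C/m.
Since E is radial and uniform over the curved surface, Φ = E·2πrL = Q_enc/ε₀ = λ_enc L/ε₀.
E = |λ_enc|/(2πε₀r) = (1.341e-7)/(2π·8.85×10^-12·0.0305) = 7.91×10^4 N/C.

|E| ≈ 7.91e4 V/m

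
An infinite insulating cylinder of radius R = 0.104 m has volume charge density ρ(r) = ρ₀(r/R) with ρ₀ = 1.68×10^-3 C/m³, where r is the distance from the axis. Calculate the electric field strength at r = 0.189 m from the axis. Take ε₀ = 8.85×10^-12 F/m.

E = 3.62e6 N/C

Choose a coaxial cylinder of radius r = 0.189 m (arbitrary length L) as the Gaussian surface (r > R, full charge per length enclosed).
λ_enc = 2π ∫₀^R ρ₀(r'/R)^1 r' dr' = 2πρ₀R²/3 = 3.806e-5 C/m.
Gauss's law: E·2πrL = λ_enc L/ε₀.
E = |λ_enc|/(2πε₀r) = (3.806×10^-5)/(2π·8.85×10^-12·0.189) = 3.62e6 N/C.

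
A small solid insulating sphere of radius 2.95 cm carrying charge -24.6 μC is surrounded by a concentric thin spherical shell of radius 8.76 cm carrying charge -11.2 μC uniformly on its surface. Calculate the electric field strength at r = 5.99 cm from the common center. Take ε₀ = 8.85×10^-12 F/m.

E = 6.16×10^7 N/C

Symmetry ⇒ E = E(r) r̂. Gaussian sphere of radius r = 5.99 cm (between the bodies, 2.95 cm < r < 8.76 cm).
The shell at 8.76 cm lies outside the Gaussian surface, so Q_enc = -24.6 μC = -2.46×10^-5 C.
Applying ∮E·dA = Q_enc/ε₀ with Φ = E(4πr²):
E = |Q_enc|/(4πε₀r²) = (2.46e-5)/(4π·8.85×10^-12·(0.0599)²) = 6.16e7 N/C.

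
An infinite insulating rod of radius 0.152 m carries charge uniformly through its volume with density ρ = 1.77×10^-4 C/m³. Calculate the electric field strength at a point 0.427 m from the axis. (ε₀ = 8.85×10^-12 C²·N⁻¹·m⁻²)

By cylindrical symmetry E is radial; use a coaxial Gaussian cylinder of radius 0.427 m and length L (r > 0.152 m, full cross-section enclosed).
λ_enc = ρ·πR² = (1.77×10^-4)π(0.152)² = 1.285×10^-5 C/m.
Applying ∮E·dA = Q_enc/ε₀ with the end caps contributing no flux:
E = |λ_enc|/(2πε₀r) = (1.285×10^-5)/(2π·8.85×10^-12·0.427) = 5.41×10^5 N/C.

E ≈ 5.41×10^5 N/C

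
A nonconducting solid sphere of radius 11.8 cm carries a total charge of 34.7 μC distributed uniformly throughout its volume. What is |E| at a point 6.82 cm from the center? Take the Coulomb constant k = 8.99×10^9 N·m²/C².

Symmetry ⇒ E = E(r) r̂. Gaussian sphere of radius r = 6.82 cm (r < R).
For a uniform sphere the enclosed fraction is (r/R)³, so Q_enc = (34.7 μC)(0.0682/0.118)³ = 6.699×10^-6 C.
By Gauss's law, ∮E·dA = E·4πr² = Q_enc/ε₀.
E = k|Q_enc|/r² = (8.99×10^9)(6.699×10^-6)/(0.0682)² = 1.29×10^7 N/C.

|E| = 1.29×10^7 N/C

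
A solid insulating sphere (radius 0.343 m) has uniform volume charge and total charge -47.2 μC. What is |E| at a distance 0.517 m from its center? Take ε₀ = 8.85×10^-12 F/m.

By spherical symmetry E is radial; choose a Gaussian sphere of radius r = 0.517 m (r > R, so the entire charge is enclosed).
Q_enc = -47.2 μC = -4.72×10^-5 C.
Applying ∮E·dA = Q_enc/ε₀ with Φ = E(4πr²):
E = |Q_enc|/(4πε₀r²) = (4.72×10^-5)/(4π·8.85×10^-12·(0.517)²) = 1.59×10^6 N/C.

E = 1.59×10^6 N/C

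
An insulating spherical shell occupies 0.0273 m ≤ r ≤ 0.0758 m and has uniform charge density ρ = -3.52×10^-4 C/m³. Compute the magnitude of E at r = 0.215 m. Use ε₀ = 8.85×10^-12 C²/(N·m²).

1.19e5 N/C

Take a concentric spherical Gaussian surface of radius r = 0.215 m (r > 0.0758 m, enclosing the whole shell).
Q_enc = ρ·(4π/3)(b³ − a³) = (-3.52e-4)·(4π/3)·((0.0758)³ − (0.0273)³) = -6.122×10^-7 C.
Applying ∮E·dA = Q_enc/ε₀ with Φ = E(4πr²):
E = |Q_enc|/(4πε₀r²) = (6.122e-7)/(4π·8.85×10^-12·(0.215)²) = 1.19e5 N/C.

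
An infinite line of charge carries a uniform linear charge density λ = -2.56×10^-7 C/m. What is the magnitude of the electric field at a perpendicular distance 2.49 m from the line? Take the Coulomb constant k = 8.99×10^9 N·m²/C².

1.85×10^3 V/m

Take a coaxial cylindrical Gaussian surface of radius r = 2.49 m and length L.
Q_enc = λL, so λ_enc = -2.56e-7 C/m.
Gauss's law: E·2πrL = λ_enc L/ε₀.
E = 2k|λ_enc|/r = 2(8.99×10^9)(2.56e-7)/(2.49) = 1.85e3 N/C.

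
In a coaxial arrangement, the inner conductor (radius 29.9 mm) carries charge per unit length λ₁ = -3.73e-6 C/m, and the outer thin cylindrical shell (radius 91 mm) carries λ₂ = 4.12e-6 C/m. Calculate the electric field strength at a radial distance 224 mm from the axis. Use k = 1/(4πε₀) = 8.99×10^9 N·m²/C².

Choose a coaxial cylinder of radius r = 224 mm (arbitrary length L) as the Gaussian surface (r > 91 mm, enclosing both).
λ_enc = λ₁ + λ₂ = (-3.73e-6) + (4.12×10^-6) = 3.90e-7 C/m.
Since E is radial and uniform over the curved surface, Φ = E·2πrL = Q_enc/ε₀ = λ_enc L/ε₀.
E = 2k|λ_enc|/r = 2(8.99×10^9)(3.90e-7)/(0.224) = 3.13e4 N/C.

3.13×10^4 N/C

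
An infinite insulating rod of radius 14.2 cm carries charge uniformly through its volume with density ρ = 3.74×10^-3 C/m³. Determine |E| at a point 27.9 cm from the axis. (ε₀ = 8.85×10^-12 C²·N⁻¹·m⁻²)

|E| ≈ 1.53×10^7 V/m

Choose a coaxial cylinder of radius r = 27.9 cm (arbitrary length L) as the Gaussian surface (r > 14.2 cm, full cross-section enclosed).
λ_enc = ρ·πR² = (3.74×10^-3)π(0.142)² = 2.369×10^-4 C/m.
Gauss's law: E·2πrL = λ_enc L/ε₀.
E = |λ_enc|/(2πε₀r) = (2.369e-4)/(2π·8.85×10^-12·0.279) = 1.53×10^7 N/C.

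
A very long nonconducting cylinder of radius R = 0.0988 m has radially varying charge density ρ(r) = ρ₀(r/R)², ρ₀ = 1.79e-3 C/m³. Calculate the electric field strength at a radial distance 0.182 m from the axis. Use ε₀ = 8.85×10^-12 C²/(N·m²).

By cylindrical symmetry E is radial; use a coaxial Gaussian cylinder of radius 0.182 m and length L (r > R, full charge per length enclosed).
λ_enc = 2π ∫₀^R ρ₀(r'/R)^2 r' dr' = 2πρ₀R²/4 = 2.745×10^-5 C/m.
Gauss's law: E·2πrL = λ_enc L/ε₀.
E = |λ_enc|/(2πε₀r) = (2.745×10^-5)/(2π·8.85×10^-12·0.182) = 2.71×10^6 N/C.

|E| ≈ 2.71×10^6 N/C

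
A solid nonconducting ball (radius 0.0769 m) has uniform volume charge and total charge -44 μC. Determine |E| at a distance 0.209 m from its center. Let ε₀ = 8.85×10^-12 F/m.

|E| = 9.06×10^6 N/C

Use a concentric Gaussian sphere at r = 0.209 m (r > R, so the entire charge is enclosed).
Q_enc = -44 μC = -4.40×10^-5 C.
By Gauss's law, ∮E·dA = E·4πr² = Q_enc/ε₀.
E = |Q_enc|/(4πε₀r²) = (4.40×10^-5)/(4π·8.85×10^-12·(0.209)²) = 9.06×10^6 N/C.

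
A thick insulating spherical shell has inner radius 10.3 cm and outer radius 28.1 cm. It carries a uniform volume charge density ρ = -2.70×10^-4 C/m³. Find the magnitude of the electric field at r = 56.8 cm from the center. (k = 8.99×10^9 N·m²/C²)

By spherical symmetry E is radial; choose a Gaussian sphere of radius r = 56.8 cm (r > 28.1 cm, enclosing the whole shell).
Q_enc = ρ·(4π/3)(b³ − a³) = (-2.70×10^-4)·(4π/3)·((0.281)³ − (0.103)³) = -2.386×10^-5 C.
By Gauss's law, ∮E·dA = E·4πr² = Q_enc/ε₀.
E = k|Q_enc|/r² = (8.99×10^9)(2.386×10^-5)/(0.568)² = 6.65e5 N/C.

6.65×10^5 V/m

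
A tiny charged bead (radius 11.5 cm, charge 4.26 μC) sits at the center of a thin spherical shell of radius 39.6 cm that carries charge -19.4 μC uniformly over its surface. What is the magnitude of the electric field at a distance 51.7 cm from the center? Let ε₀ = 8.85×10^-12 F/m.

E = 5.09×10^5 N/C

Symmetry ⇒ E = E(r) r̂. Gaussian sphere of radius r = 51.7 cm (r > 39.6 cm, enclosing both).
Q_enc = (4.26 μC) + (-19.4 μC) = -1.514e-5 C.
Since E is radial and uniform over the Gaussian sphere, Φ = E·4πr² = Q_enc/ε₀.
E = |Q_enc|/(4πε₀r²) = (1.514×10^-5)/(4π·8.85×10^-12·(0.517)²) = 5.09×10^5 N/C.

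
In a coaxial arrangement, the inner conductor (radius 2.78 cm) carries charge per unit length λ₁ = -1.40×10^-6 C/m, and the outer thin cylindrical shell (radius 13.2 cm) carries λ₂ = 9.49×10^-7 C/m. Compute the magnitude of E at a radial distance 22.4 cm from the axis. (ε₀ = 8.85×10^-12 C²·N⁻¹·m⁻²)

3.62×10^4 V/m

By cylindrical symmetry E is radial; use a coaxial Gaussian cylinder of radius 22.4 cm and length L (r > 13.2 cm, enclosing both).
λ_enc = λ₁ + λ₂ = (-1.40×10^-6) + (9.49×10^-7) = -4.51×10^-7 C/m.
By Gauss's law (flux through the curved wall only), E·2πrL = λ_enc L/ε₀.
E = |λ_enc|/(2πε₀r) = (4.51e-7)/(2π·8.85×10^-12·0.224) = 3.62×10^4 N/C.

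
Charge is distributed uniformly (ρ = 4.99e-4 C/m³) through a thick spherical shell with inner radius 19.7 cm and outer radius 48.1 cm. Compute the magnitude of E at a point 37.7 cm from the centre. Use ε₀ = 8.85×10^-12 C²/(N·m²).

|E| = 6.07×10^6 V/m

Symmetry ⇒ E = E(r) r̂. Gaussian sphere of radius r = 37.7 cm (within the shell material, 19.7 cm < r < 48.1 cm).
Only the shell between 19.7 cm and r is enclosed: Q_enc = ρ·(4π/3)(r³ − a³) = (4.99e-4)·(4π/3)·((0.377)³ − (0.197)³) = 9.602e-5 C.
Gauss's law: E·4πr² = Q_enc/ε₀.
E = |Q_enc|/(4πε₀r²) = (9.602e-5)/(4π·8.85×10^-12·(0.377)²) = 6.07×10^6 N/C.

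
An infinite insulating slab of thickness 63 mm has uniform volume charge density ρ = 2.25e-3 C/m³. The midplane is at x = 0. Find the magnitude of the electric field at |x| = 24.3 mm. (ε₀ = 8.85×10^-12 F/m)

By symmetry E is perpendicular to the slab. A Gaussian pillbox from −24.3 mm to +24.3 mm (face area A) lies entirely within the slab.
Q_enc = ρ·(2x)·A and flux = 2EA, so 2EA = 2ρxA/ε₀ ⇒ E = |ρ|x/ε₀.
E = (2.25×10^-3)(0.0243)/(8.85×10^-12) = 6.18×10^6 N/C.

E = 6.18×10^6 V/m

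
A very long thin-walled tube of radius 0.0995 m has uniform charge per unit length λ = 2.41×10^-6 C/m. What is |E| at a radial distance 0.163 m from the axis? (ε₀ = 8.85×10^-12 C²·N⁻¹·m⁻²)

|E| ≈ 2.66×10^5 V/m

Take a coaxial cylindrical Gaussian surface of radius r = 0.163 m and length L (r > 0.0995 m).
The full line charge is enclosed: λ_enc = 2.41×10^-6 C/m.
Since E is radial and uniform over the curved surface, Φ = E·2πrL = Q_enc/ε₀ = λ_enc L/ε₀.
E = |λ_enc|/(2πε₀r) = (2.41e-6)/(2π·8.85×10^-12·0.163) = 2.66×10^5 N/C.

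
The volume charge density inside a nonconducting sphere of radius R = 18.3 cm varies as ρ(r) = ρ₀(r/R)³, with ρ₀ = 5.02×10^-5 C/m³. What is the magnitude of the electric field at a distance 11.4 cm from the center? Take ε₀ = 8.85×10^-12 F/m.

Take a concentric spherical Gaussian surface of radius r = 11.4 cm (r < R).
Integrate the density: Q_enc = 4π ∫₀^r ρ₀(r'/R)^3 r'² dr' = 4πρ₀ r^6/(6·R³) = 3.766e-8 C.
Since E is radial and uniform over the Gaussian sphere, Φ = E·4πr² = Q_enc/ε₀.
E = |Q_enc|/(4πε₀r²) = (3.766e-8)/(4π·8.85×10^-12·(0.114)²) = 2.61×10^4 N/C.

|E| ≈ 2.61×10^4 N/C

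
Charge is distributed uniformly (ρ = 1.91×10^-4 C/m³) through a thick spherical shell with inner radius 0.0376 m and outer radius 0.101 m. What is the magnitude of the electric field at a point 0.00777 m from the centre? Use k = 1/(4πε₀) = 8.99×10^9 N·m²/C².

|E| = 0 V/m

Take a concentric spherical Gaussian surface of radius r = 0.00777 m (r < 0.0376 m, inside the empty cavity).
No charge is enclosed, so by Gauss's law E·4πr² = 0 ⇒ E = 0.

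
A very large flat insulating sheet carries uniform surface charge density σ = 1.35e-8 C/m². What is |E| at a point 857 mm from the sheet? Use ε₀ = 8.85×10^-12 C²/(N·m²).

E ≈ 763 N/C

The symmetry is planar: E is normal to the sheet and the same magnitude on both sides. Take a pillbox straddling the sheet with end-cap area A.
Only the two end caps contribute flux: Φ = 2EA. With Q_enc = σA, Gauss's law gives E = |σ|/(2ε₀).
E = |σ|/(2ε₀) = (1.35×10^-8)/(2·8.85×10^-12) = 763 N/C.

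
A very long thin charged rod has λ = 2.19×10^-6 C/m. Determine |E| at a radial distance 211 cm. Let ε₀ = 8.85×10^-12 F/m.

|E| = 1.87×10^4 V/m

Take a coaxial cylindrical Gaussian surface of radius r = 211 cm and length L.
Q_enc = λL, so λ_enc = 2.19e-6 C/m.
Applying ∮E·dA = Q_enc/ε₀ with the end caps contributing no flux:
E = |λ_enc|/(2πε₀r) = (2.19e-6)/(2π·8.85×10^-12·2.11) = 1.87×10^4 N/C.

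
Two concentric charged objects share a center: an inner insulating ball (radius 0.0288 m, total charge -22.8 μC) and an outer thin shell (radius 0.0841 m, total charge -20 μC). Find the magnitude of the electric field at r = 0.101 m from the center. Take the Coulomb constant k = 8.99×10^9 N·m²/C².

Use a concentric Gaussian sphere at r = 0.101 m (r > 0.0841 m, enclosing both).
Q_enc = (-22.8 μC) + (-20 μC) = -4.28×10^-5 C.
Gauss's law: E·4πr² = Q_enc/ε₀.
E = k|Q_enc|/r² = (8.99×10^9)(4.28×10^-5)/(0.101)² = 3.77e7 N/C.

3.77×10^7 N/C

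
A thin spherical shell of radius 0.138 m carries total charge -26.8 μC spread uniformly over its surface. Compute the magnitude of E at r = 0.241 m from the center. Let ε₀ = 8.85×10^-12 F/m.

By spherical symmetry E is radial; choose a Gaussian sphere of radius r = 0.241 m (r > 0.138 m).
The entire shell is enclosed: Q_enc = -2.68×10^-5 C.
Applying ∮E·dA = Q_enc/ε₀ with Φ = E(4πr²):
E = |Q_enc|/(4πε₀r²) = (2.68e-5)/(4π·8.85×10^-12·(0.241)²) = 4.15×10^6 N/C.

|E| = 4.15×10^6 V/m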